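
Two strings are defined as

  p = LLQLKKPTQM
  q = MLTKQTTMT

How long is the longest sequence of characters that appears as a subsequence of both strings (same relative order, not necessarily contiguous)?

4

Let dp[i][j] be the LCS length of the first i characters of p and the first j characters of q. dp[i][j] = dp[i-1][j-1]+1 when the i-th and j-th characters match, else max(dp[i-1][j], dp[i][j-1]).
    ·  M  L  T  K  Q  T  T  M  T
 ·  0  0  0  0  0  0  0  0  0  0
 L  0  0  1  1  1  1  1  1  1  1
 L  0  0  1  1  1  1  1  1  1  1
 Q  0  0  1  1  1  2  2  2  2  2
 L  0  0  1  1  1  2  2  2  2  2
 K  0  0  1  1  2  2  2  2  2  2
 K  0  0  1  1  2  2  2  2  2  2
 P  0  0  1  1  2  2  2  2  2  2
 T  0  0  1  2  2  2  3  3  3  3
 Q  0  0  1  2  2  3  3  3  3  3
 M  0  1  1  2  2  3  3  3  4  4
dp[10][9] = 4. One LCS (by backtracking along matches): LQTM.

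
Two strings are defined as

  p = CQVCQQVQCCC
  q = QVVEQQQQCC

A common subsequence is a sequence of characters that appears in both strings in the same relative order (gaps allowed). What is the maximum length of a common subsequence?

7

Let dp[i][j] be the LCS length of the first i characters of p and the first j characters of q. dp[i][j] = dp[i-1][j-1]+1 when the i-th and j-th characters match, else max(dp[i-1][j], dp[i][j-1]).
    ·  Q  V  V  E  Q  Q  Q  Q  C  C
 ·  0  0  0  0  0  0  0  0  0  0  0
 C  0  0  0  0  0  0  0  0  0  1  1
 Q  0  1  1  1  1  1  1  1  1  1  1
 V  0  1  2  2  2  2  2  2  2  2  2
 C  0  1  2  2  2  2  2  2  2  3  3
 Q  0  1  2  2  2  3  3  3  3  3  3
 Q  0  1  2  2  2  3  4  4  4  4  4
 V  0  1  2  3  3  3  4  4  4  4  4
 Q  0  1  2  3  3  4  4  5  5  5  5
 C  0  1  2  3  3  4  4  5  5  6  6
 C  0  1  2  3  3  4  4  5  5  6  7
 C  0  1  2  3  3  4  4  5  5  6  7
dp[11][10] = 7. One LCS (by backtracking along matches): QVQQQCC.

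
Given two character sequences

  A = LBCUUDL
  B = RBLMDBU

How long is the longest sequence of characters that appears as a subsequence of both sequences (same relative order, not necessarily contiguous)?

Match L [1,3]; then B [2,6]; then U [5,7] — 3 characters in the same relative order in both, and the DP table's final entry dp[7][7] is also 3, so no common subsequence is longer.

3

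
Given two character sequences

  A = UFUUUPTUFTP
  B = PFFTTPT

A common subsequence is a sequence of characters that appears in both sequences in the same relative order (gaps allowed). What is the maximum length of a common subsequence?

Let dp[i][j] be the LCS length of the first i characters of A and the first j characters of B. dp[i][j] = dp[i-1][j-1]+1 when the i-th and j-th characters match, else max(dp[i-1][j], dp[i][j-1]).
    ·  P  F  F  T  T  P  T
 ·  0  0  0  0  0  0  0  0
 U  0  0  0  0  0  0  0  0
 F  0  0  1  1  1  1  1  1
 U  0  0  1  1  1  1  1  1
 U  0  0  1  1  1  1  1  1
 U  0  0  1  1  1  1  1  1
 P  0  1  1  1  1  1  2  2
 T  0  1  1  1  2  2  2  3
 U  0  1  1  1  2  2  2  3
 F  0  1  2  2  2  2  2  3
 T  0  1  2  2  3  3  3  3
 P  0  1  2  2  3  3  4  4
dp[11][7] = 4. One LCS (by backtracking along matches): FTTP.

4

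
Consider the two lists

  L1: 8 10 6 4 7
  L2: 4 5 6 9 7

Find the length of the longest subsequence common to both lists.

2

Taking 6 (L1 #3, L2 #3), then 7 (L1 #5, L2 #5) gives a common subsequence of length 2. dp[5][5] = 2 confirms this is the maximum.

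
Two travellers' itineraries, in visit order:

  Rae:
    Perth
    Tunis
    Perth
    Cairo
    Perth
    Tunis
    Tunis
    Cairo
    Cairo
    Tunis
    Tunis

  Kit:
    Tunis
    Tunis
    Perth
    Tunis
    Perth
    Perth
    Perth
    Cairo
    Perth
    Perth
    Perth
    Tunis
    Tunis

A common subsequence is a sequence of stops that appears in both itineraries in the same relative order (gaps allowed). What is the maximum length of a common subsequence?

7

Taking Perth (Rae #1, Kit #3), then Tunis (Rae #2, Kit #4), then Perth (Rae #3, Kit #7), then Cairo (Rae #4, Kit #8), then Perth (Rae #5, Kit #11), then Tunis (Rae #10, Kit #12), then Tunis (Rae #11, Kit #13) gives a common subsequence of length 7. The LCS DP gives dp[11][13] = 7, so this is optimal.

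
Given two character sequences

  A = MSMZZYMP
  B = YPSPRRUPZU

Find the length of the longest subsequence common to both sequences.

2

Pick S [2,3], Z [4,9]; all 2 characters appear in both, in order. dp[8][10] = 2 confirms this is the maximum.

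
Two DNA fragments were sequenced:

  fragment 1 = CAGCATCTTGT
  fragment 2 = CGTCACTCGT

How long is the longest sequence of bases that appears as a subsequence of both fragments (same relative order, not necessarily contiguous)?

8

Let dp[i][j] be the LCS length of the first i bases of fragment 1 and the first j bases of fragment 2. dp[i][j] = dp[i-1][j-1]+1 when the i-th and j-th bases match, else max(dp[i-1][j], dp[i][j-1]).
    ·  C  G  T  C  A  C  T  C  G  T
 ·  0  0  0  0  0  0  0  0  0  0  0
 C  0  1  1  1  1  1  1  1  1  1  1
 A  0  1  1  1  1  2  2  2  2  2  2
 G  0  1  2  2  2  2  2  2  2  3  3
 C  0  1  2  2  3  3  3  3  3  3  3
 A  0  1  2  2  3  4  4  4  4  4  4
 T  0  1  2  3  3  4  4  5  5  5  5
 C  0  1  2  3  4  4  5  5  6  6  6
 T  0  1  2  3  4  4  5  6  6  6  7
 T  0  1  2  3  4  4  5  6  6  6  7
 G  0  1  2  3  4  4  5  6  6  7  7
 T  0  1  2  3  4  4  5  6  6  7  8
dp[11][10] = 8. One LCS (by backtracking along matches): CGCATCGT.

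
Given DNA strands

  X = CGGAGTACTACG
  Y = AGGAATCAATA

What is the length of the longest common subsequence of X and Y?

7

Let dp[i][j] be the LCS length of the first i bases of X and the first j bases of Y. dp[i][j] = dp[i-1][j-1]+1 when the i-th and j-th bases match, else max(dp[i-1][j], dp[i][j-1]).
    ·  A  G  G  A  A  T  C  A  A  T  A
 ·  0  0  0  0  0  0  0  0  0  0  0  0
 C  0  0  0  0  0  0  0  1  1  1  1  1
 G  0  0  1  1  1  1  1  1  1  1  1  1
 G  0  0  1  2  2  2  2  2  2  2  2  2
 A  0  1  1  2  3  3  3  3  3  3  3  3
 G  0  1  2  2  3  3  3  3  3  3  3  3
 T  0  1  2  2  3  3  4  4  4  4  4  4
 A  0  1  2  2  3  4  4  4  5  5  5  5
 C  0  1  2  2  3  4  4  5  5  5  5  5
 T  0  1  2  2  3  4  5  5  5  5  6  6
 A  0  1  2  2  3  4  5  5  6  6  6  7
 C  0  1  2  2  3  4  5  6  6  6  6  7
 G  0  1  2  3  3  4  5  6  6  6  6  7
dp[12][11] = 7. One LCS (by backtracking along matches): GGATATA.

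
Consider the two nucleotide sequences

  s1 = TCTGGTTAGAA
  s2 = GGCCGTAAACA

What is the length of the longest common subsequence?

6

One common subsequence of length 6: C at s1[2]=s2[4], then G at s1[5]=s2[5], then T at s1[6]=s2[6], then A at s1[8]=s2[8], then A at s1[10]=s2[9], then A at s1[11]=s2[11], and the DP table's final entry dp[11][11] is also 6, so no common subsequence is longer.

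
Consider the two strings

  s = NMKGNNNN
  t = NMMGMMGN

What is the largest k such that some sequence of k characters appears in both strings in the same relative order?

Match N at s[1]=t[1] → M at s[2]=t[6] → G at s[4]=t[7] → N at s[8]=t[8] — 4 characters in the same relative order in both, and the DP table's final entry dp[8][8] is also 4, so no common subsequence is longer.

4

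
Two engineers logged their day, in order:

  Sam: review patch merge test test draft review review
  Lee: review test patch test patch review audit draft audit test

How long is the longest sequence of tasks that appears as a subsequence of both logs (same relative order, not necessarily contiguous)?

4

Pick review [1,1], then patch [2,3], then test [4,4], then test [5,10]; all 4 tasks appear in both, in order. dp[8][10] = 4 confirms this is the maximum.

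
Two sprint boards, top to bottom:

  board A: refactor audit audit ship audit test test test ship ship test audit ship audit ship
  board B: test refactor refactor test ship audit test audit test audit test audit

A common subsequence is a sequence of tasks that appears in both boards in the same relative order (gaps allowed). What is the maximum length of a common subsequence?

Pick refactor at board A[1]=board B[3], ship at board A[4]=board B[5], audit at board A[5]=board B[6], test at board A[6]=board B[7], test at board A[7]=board B[9], test at board A[11]=board B[11], audit at board A[14]=board B[12]; all 7 tasks appear in both, in order. Since dp[15][12] = 7, nothing longer is possible.

7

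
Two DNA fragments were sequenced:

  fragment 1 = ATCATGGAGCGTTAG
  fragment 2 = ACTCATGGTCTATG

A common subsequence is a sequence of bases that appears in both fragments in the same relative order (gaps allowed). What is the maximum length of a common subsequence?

Taking A at fragment 1[1]=fragment 2[1] → T at fragment 1[2]=fragment 2[3] → C at fragment 1[3]=fragment 2[4] → A at fragment 1[4]=fragment 2[5] → T at fragment 1[5]=fragment 2[6] → G at fragment 1[6]=fragment 2[7] → G at fragment 1[7]=fragment 2[8] → C at fragment 1[10]=fragment 2[10] → T at fragment 1[12]=fragment 2[11] → T at fragment 1[13]=fragment 2[13] → G at fragment 1[15]=fragment 2[14] gives a common subsequence of length 11. Since dp[15][14] = 11, nothing longer is possible.

11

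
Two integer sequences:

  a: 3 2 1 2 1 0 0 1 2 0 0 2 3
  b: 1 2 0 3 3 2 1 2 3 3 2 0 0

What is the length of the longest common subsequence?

Taking 3 (a #1, b #5) → 2 (a #2, b #6) → 1 (a #3, b #7) → 2 (a #4, b #8) → 2 (a #9, b #11) → 0 (a #10, b #12) → 0 (a #11, b #13) gives a common subsequence of length 7. Since dp[13][13] = 7, nothing longer is possible.

7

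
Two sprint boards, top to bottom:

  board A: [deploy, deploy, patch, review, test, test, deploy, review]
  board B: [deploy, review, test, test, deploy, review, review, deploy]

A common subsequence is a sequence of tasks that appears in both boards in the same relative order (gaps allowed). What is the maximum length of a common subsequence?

Pick deploy (board A #2, board B #1) → review (board A #4, board B #2) → test (board A #5, board B #3) → test (board A #6, board B #4) → deploy (board A #7, board B #5) → review (board A #8, board B #7); all 6 tasks appear in both, in order. Since dp[8][8] = 6, nothing longer is possible.

6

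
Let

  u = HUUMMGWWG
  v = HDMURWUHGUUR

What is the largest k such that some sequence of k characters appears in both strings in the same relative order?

4

Taking H [1,1], U [2,4], U [3,7], G [6,9] gives a common subsequence of length 4. The LCS DP gives dp[9][12] = 4, so this is optimal.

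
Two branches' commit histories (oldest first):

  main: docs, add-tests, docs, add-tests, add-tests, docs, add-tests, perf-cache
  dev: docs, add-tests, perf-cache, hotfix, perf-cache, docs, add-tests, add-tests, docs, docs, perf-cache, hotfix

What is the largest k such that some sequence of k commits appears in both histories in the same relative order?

One common subsequence of length 7: docs at main[1]=dev[1] → add-tests at main[2]=dev[2] → docs at main[3]=dev[6] → add-tests at main[4]=dev[7] → add-tests at main[5]=dev[8] → docs at main[6]=dev[10] → perf-cache at main[8]=dev[11]. Since dp[8][12] = 7, nothing longer is possible.

7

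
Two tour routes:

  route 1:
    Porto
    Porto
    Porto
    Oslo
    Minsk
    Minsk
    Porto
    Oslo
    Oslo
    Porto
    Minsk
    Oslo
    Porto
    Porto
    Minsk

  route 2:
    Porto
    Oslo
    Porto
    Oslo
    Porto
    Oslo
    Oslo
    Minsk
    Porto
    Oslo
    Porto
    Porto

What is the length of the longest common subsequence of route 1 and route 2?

10

One common subsequence of length 10: Porto [1,1], then Porto [3,3], then Oslo [4,4], then Porto [7,5], then Oslo [8,6], then Oslo [9,7], then Porto [10,9], then Oslo [12,10], then Porto [13,11], then Porto [14,12]. dp[15][12] = 10 confirms this is the maximum.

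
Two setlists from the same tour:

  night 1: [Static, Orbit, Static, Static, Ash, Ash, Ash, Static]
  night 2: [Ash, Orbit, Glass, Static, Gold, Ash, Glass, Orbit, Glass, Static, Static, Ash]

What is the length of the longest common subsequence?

One common subsequence of length 5: Static at night 1[1]=night 2[4], Orbit at night 1[2]=night 2[8], Static at night 1[3]=night 2[10], Static at night 1[4]=night 2[11], Ash at night 1[7]=night 2[12], and the DP table's final entry dp[8][12] is also 5, so no common subsequence is longer.

5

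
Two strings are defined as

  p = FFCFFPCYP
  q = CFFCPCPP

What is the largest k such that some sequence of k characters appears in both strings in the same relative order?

Let dp[i][j] be the LCS length of the first i characters of p and the first j characters of q. dp[i][j] = dp[i-1][j-1]+1 when the i-th and j-th characters match, else max(dp[i-1][j], dp[i][j-1]).
    ·  C  F  F  C  P  C  P  P
 ·  0  0  0  0  0  0  0  0  0
 F  0  0  1  1  1  1  1  1  1
 F  0  0  1  2  2  2  2  2  2
 C  0  1  1  2  3  3  3  3  3
 F  0  1  2  2  3  3  3  3  3
 F  0  1  2  3  3  3  3  3  3
 P  0  1  2  3  3  4  4  4  4
 C  0  1  2  3  4  4  5  5  5
 Y  0  1  2  3  4  4  5  5  5
 P  0  1  2  3  4  5  5  6  6
dp[9][8] = 6. One LCS (by backtracking along matches): FFCPCP.

6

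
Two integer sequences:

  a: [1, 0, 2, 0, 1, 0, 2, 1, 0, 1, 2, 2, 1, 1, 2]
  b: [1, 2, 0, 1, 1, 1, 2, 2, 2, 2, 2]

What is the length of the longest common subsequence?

Match 1 [1,1] → 2 [3,2] → 0 [4,3] → 1 [5,4] → 1 [8,5] → 1 [10,6] → 2 [11,9] → 2 [12,10] → 2 [15,11] — 9 values in the same relative order in both. dp[15][11] = 9 confirms this is the maximum.

9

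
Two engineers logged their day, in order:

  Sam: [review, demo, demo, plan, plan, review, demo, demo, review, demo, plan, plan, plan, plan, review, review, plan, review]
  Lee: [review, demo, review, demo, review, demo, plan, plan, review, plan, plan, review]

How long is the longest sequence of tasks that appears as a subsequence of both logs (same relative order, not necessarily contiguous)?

11

One common subsequence of length 11: review at Sam[1]=Lee[1], then demo at Sam[3]=Lee[2], then review at Sam[6]=Lee[3], then demo at Sam[8]=Lee[4], then review at Sam[9]=Lee[5], then demo at Sam[10]=Lee[6], then plan at Sam[11]=Lee[7], then plan at Sam[12]=Lee[8], then plan at Sam[14]=Lee[10], then plan at Sam[17]=Lee[11], then review at Sam[18]=Lee[12]. dp[18][12] = 11 confirms this is the maximum.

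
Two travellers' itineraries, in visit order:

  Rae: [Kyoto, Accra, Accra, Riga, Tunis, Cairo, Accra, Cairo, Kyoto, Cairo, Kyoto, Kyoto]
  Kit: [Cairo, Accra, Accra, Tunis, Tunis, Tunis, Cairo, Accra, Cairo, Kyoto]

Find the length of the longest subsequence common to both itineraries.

Match Accra [2,2] → Accra [3,3] → Tunis [5,6] → Cairo [6,7] → Accra [7,8] → Cairo [10,9] → Kyoto [12,10] — 7 stops in the same relative order in both. The LCS DP gives dp[12][10] = 7, so this is optimal.

7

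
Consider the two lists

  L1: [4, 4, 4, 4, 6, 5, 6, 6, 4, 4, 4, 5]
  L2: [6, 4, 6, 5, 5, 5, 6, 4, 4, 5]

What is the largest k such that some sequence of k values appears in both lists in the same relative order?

7

Let dp[i][j] be the LCS length of the first i values of L1 and the first j values of L2. dp[i][j] = dp[i-1][j-1]+1 when the i-th and j-th values match, else max(dp[i-1][j], dp[i][j-1]).
    ·  6  4  6  5  5  5  6  4  4  5
 ·  0  0  0  0  0  0  0  0  0  0  0
 4  0  0  1  1  1  1  1  1  1  1  1
 4  0  0  1  1  1  1  1  1  2  2  2
 4  0  0  1  1  1  1  1  1  2  3  3
 4  0  0  1  1  1  1  1  1  2  3  3
 6  0  1  1  2  2  2  2  2  2  3  3
 5  0  1  1  2  3  3  3  3  3  3  4
 6  0  1  1  2  3  3  3  4  4  4  4
 6  0  1  1  2  3  3  3  4  4  4  4
 4  0  1  2  2  3  3  3  4  5  5  5
 4  0  1  2  2  3  3  3  4  5  6  6
 4  0  1  2  2  3  3  3  4  5  6  6
 5  0  1  2  2  3  4  4  4  5  6  7
dp[12][10] = 7. One LCS (by backtracking along matches): 4, 6, 5, 6, 4, 4, 5.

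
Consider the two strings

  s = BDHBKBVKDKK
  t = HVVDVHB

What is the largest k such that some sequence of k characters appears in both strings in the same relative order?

Taking D at s[2]=t[4] → H at s[3]=t[6] → B at s[6]=t[7] gives a common subsequence of length 3. dp[11][7] = 3 confirms this is the maximum.

3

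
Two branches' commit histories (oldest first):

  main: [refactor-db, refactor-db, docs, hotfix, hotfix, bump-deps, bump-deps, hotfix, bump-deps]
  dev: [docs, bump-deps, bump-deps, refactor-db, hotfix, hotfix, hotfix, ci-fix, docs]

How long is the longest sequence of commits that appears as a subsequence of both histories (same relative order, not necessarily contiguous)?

Pick refactor-db (main #2, dev #4); then hotfix (main #4, dev #5); then hotfix (main #5, dev #6); then hotfix (main #8, dev #7); all 4 commits appear in both, in order, and the DP table's final entry dp[9][9] is also 4, so no common subsequence is longer.

4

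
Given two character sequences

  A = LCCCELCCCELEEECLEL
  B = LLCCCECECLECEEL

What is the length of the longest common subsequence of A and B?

12

Taking L [1,2]; then C [2,3]; then C [3,4]; then C [4,5]; then E [5,6]; then C [7,7]; then C [9,9]; then L [11,10]; then E [12,11]; then E [14,13]; then E [17,14]; then L [18,15] gives a common subsequence of length 12, and the DP table's final entry dp[18][15] is also 12, so no common subsequence is longer.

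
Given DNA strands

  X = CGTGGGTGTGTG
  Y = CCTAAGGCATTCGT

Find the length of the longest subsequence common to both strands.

8

One common subsequence of length 8: C [1,2], then T [3,3], then G [4,6], then G [5,7], then T [7,10], then T [9,11], then G [10,13], then T [11,14], and the DP table's final entry dp[12][14] is also 8, so no common subsequence is longer.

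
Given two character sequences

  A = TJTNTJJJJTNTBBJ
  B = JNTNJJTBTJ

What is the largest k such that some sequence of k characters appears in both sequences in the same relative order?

8

One common subsequence of length 8: J at A[2]=B[1], then T at A[3]=B[3], then N at A[4]=B[4], then J at A[8]=B[5], then J at A[9]=B[6], then T at A[10]=B[7], then T at A[12]=B[9], then J at A[15]=B[10]. Since dp[15][10] = 8, nothing longer is possible.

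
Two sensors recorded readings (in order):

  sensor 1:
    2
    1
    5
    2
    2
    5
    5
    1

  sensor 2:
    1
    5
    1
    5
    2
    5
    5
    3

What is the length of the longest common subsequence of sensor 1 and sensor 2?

Pick 1 [2,3]; then 5 [3,4]; then 2 [5,5]; then 5 [6,6]; then 5 [7,7]; all 5 values appear in both, in order. dp[8][8] = 5 confirms this is the maximum.

5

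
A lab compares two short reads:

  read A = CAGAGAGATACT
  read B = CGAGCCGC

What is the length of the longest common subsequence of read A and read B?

6

Taking C (read A #1, read B #1) → G (read A #3, read B #2) → A (read A #4, read B #3) → G (read A #5, read B #4) → G (read A #7, read B #7) → C (read A #11, read B #8) gives a common subsequence of length 6, and the DP table's final entry dp[12][8] is also 6, so no common subsequence is longer.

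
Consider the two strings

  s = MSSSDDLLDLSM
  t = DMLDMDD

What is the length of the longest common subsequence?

4

Pick M at s[1]=t[2], then D at s[5]=t[4], then D at s[6]=t[6], then D at s[9]=t[7]; all 4 characters appear in both, in order. dp[12][7] = 4 confirms this is the maximum.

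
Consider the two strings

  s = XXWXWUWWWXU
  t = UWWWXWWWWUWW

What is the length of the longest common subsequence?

7

Match W (s #3, t #4), then X (s #4, t #5), then W (s #5, t #6), then W (s #7, t #7), then W (s #8, t #8), then W (s #9, t #9), then U (s #11, t #10) — 7 characters in the same relative order in both. dp[11][12] = 7 confirms this is the maximum.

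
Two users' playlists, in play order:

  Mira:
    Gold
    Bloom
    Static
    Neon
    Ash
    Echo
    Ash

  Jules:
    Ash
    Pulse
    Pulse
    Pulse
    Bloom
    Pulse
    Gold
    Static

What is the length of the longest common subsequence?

2

Match Gold (Mira #1, Jules #7); then Static (Mira #3, Jules #8) — 2 songs in the same relative order in both, and the DP table's final entry dp[7][8] is also 2, so no common subsequence is longer.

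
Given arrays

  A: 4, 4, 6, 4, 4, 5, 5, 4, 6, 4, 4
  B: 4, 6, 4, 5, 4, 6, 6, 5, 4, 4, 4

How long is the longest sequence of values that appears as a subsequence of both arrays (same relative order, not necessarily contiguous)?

8

Pick 4 [2,1], then 6 [3,2], then 4 [4,3], then 4 [5,5], then 5 [7,8], then 4 [8,9], then 4 [10,10], then 4 [11,11]; all 8 values appear in both, in order. Since dp[11][11] = 8, nothing longer is possible.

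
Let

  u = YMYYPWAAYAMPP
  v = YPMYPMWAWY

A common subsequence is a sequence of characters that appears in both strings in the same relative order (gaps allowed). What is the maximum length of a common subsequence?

7

One common subsequence of length 7: Y [1,1] → M [2,3] → Y [4,4] → P [5,5] → W [6,7] → A [7,8] → Y [9,10]. dp[13][10] = 7 confirms this is the maximum.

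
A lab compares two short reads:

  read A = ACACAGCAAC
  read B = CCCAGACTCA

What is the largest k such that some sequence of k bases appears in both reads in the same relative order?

Match C at read A[2]=read B[2], C at read A[4]=read B[3], A at read A[5]=read B[4], G at read A[6]=read B[5], C at read A[7]=read B[9], A at read A[9]=read B[10] — 6 bases in the same relative order in both. dp[10][10] = 6 confirms this is the maximum.

6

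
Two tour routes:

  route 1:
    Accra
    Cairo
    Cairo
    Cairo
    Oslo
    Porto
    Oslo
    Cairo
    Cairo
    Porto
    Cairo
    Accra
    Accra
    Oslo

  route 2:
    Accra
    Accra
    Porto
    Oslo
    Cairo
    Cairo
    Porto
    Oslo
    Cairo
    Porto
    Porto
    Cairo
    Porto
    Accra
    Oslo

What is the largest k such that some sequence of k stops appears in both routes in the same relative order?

Pick Accra at route 1[1]=route 2[2], then Cairo at route 1[3]=route 2[5], then Cairo at route 1[4]=route 2[6], then Porto at route 1[6]=route 2[7], then Oslo at route 1[7]=route 2[8], then Cairo at route 1[8]=route 2[9], then Cairo at route 1[9]=route 2[12], then Porto at route 1[10]=route 2[13], then Accra at route 1[13]=route 2[14], then Oslo at route 1[14]=route 2[15]; all 10 stops appear in both, in order. dp[14][15] = 10 confirms this is the maximum.

10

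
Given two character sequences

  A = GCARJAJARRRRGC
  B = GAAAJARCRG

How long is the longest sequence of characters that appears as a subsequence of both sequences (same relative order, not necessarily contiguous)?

8

Let dp[i][j] be the LCS length of the first i characters of A and the first j characters of B. dp[i][j] = dp[i-1][j-1]+1 when the i-th and j-th characters match, else max(dp[i-1][j], dp[i][j-1]).
    ·  G  A  A  A  J  A  R  C  R  G
 ·  0  0  0  0  0  0  0  0  0  0  0
 G  0  1  1  1  1  1  1  1  1  1  1
 C  0  1  1  1  1  1  1  1  2  2  2
 A  0  1  2  2  2  2  2  2  2  2  2
 R  0  1  2  2  2  2  2  3  3  3  3
 J  0  1  2  2  2  3  3  3  3  3  3
 A  0  1  2  3  3  3  4  4  4  4  4
 J  0  1  2  3  3  4  4  4  4  4  4
 A  0  1  2  3  4  4  5  5  5  5  5
 R  0  1  2  3  4  4  5  6  6  6  6
 R  0  1  2  3  4  4  5  6  6  7  7
 R  0  1  2  3  4  4  5  6  6  7  7
 R  0  1  2  3  4  4  5  6  6  7  7
 G  0  1  2  3  4  4  5  6  6  7  8
 C  0  1  2  3  4  4  5  6  7  7  8
dp[14][10] = 8. One LCS (by backtracking along matches): GAAJARRG.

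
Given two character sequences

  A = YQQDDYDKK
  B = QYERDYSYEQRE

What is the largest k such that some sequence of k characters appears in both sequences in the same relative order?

3

Let dp[i][j] be the LCS length of the first i characters of A and the first j characters of B. dp[i][j] = dp[i-1][j-1]+1 when the i-th and j-th characters match, else max(dp[i-1][j], dp[i][j-1]).
    ·  Q  Y  E  R  D  Y  S  Y  E  Q  R  E
 ·  0  0  0  0  0  0  0  0  0  0  0  0  0
 Y  0  0  1  1  1  1  1  1  1  1  1  1  1
 Q  0  1  1  1  1  1  1  1  1  1  2  2  2
 Q  0  1  1  1  1  1  1  1  1  1  2  2  2
 D  0  1  1  1  1  2  2  2  2  2  2  2  2
 D  0  1  1  1  1  2  2  2  2  2  2  2  2
 Y  0  1  2  2  2  2  3  3  3  3  3  3  3
 D  0  1  2  2  2  3  3  3  3  3  3  3  3
 K  0  1  2  2  2  3  3  3  3  3  3  3  3
 K  0  1  2  2  2  3  3  3  3  3  3  3  3
dp[9][12] = 3. One LCS (by backtracking along matches): YDY.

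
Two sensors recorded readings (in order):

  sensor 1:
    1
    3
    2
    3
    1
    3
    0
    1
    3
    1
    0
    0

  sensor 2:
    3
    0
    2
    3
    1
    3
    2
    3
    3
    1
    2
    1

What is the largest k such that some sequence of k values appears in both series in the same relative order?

One common subsequence of length 7: 1 [1,5], then 3 [2,6], then 2 [3,7], then 3 [4,8], then 3 [6,9], then 1 [8,10], then 1 [10,12], and the DP table's final entry dp[12][12] is also 7, so no common subsequence is longer.

7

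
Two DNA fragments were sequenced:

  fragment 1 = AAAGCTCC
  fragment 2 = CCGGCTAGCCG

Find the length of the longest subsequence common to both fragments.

Pick G [4,4]; then C [5,5]; then T [6,6]; then C [7,9]; then C [8,10]; all 5 bases appear in both, in order. The LCS DP gives dp[8][11] = 5, so this is optimal.

5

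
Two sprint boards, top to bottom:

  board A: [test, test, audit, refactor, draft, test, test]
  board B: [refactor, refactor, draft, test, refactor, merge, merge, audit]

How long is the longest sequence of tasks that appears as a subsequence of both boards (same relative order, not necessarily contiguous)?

Taking refactor (board A #4, board B #2), then draft (board A #5, board B #3), then test (board A #6, board B #4) gives a common subsequence of length 3. Since dp[7][8] = 3, nothing longer is possible.

3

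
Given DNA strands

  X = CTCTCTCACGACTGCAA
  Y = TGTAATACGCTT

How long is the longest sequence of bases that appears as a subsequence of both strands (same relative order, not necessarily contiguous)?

8

Taking T [2,1]; then T [4,3]; then T [6,6]; then A [8,7]; then C [9,8]; then G [10,9]; then C [12,10]; then T [13,12] gives a common subsequence of length 8. dp[17][12] = 8 confirms this is the maximum.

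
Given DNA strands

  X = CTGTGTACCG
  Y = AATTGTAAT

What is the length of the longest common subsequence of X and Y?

Pick T [2,3], T [4,4], G [5,5], T [6,6], A [7,8]; all 5 bases appear in both, in order. The LCS DP gives dp[10][9] = 5, so this is optimal.

5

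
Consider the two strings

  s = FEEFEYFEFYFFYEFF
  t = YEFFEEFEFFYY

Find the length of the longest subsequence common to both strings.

Pick F [1,4], E [2,5], E [3,6], F [4,7], E [5,8], F [7,9], F [9,10], Y [10,11], Y [13,12]; all 9 characters appear in both, in order. Since dp[16][12] = 9, nothing longer is possible.

9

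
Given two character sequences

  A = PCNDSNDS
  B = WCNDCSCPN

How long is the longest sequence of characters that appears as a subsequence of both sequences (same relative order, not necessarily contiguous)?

Match C (A #2, B #2) → N (A #3, B #3) → D (A #4, B #4) → S (A #5, B #6) → N (A #6, B #9) — 5 characters in the same relative order in both. Since dp[8][9] = 5, nothing longer is possible.

5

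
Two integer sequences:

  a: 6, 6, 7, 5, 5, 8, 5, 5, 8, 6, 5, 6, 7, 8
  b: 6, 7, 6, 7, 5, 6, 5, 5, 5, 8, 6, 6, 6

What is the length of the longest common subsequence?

10

One common subsequence of length 10: 6 at a[1]=b[1], then 6 at a[2]=b[3], then 7 at a[3]=b[4], then 5 at a[4]=b[5], then 5 at a[5]=b[7], then 5 at a[7]=b[8], then 5 at a[8]=b[9], then 8 at a[9]=b[10], then 6 at a[10]=b[12], then 6 at a[12]=b[13]. dp[14][13] = 10 confirms this is the maximum.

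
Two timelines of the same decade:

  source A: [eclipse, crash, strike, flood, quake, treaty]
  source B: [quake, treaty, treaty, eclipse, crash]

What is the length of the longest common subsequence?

Pick eclipse [1,4] → crash [2,5]; all 2 events appear in both, in order. Since dp[6][5] = 2, nothing longer is possible.

2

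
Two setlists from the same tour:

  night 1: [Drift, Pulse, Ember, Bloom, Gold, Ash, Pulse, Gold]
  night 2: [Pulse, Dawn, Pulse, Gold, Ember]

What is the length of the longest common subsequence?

Pick Pulse [2,1] → Pulse [7,3] → Gold [8,4]; all 3 songs appear in both, in order. dp[8][5] = 3 confirms this is the maximum.

3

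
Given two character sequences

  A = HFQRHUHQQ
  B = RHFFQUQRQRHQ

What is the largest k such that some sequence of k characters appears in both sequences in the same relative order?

6

Pick H [1,2]; then F [2,4]; then Q [3,9]; then R [4,10]; then H [7,11]; then Q [9,12]; all 6 characters appear in both, in order. The LCS DP gives dp[9][12] = 6, so this is optimal.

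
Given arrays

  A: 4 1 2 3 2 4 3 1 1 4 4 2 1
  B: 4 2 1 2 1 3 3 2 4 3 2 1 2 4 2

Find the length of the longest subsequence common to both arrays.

10

One common subsequence of length 10: 4 [1,1] → 1 [2,3] → 2 [3,4] → 3 [4,7] → 2 [5,8] → 4 [6,9] → 3 [7,10] → 1 [8,12] → 4 [11,14] → 2 [12,15]. dp[13][15] = 10 confirms this is the maximum.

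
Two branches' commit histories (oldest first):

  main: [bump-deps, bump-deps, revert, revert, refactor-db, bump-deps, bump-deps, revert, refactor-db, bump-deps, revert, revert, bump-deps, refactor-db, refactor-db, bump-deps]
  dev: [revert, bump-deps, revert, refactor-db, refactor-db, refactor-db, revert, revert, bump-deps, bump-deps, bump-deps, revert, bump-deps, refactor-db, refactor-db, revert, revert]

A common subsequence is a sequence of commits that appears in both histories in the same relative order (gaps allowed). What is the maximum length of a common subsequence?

10

Match bump-deps (main #1, dev #2); then revert (main #3, dev #7); then revert (main #4, dev #8); then bump-deps (main #6, dev #9); then bump-deps (main #7, dev #10); then bump-deps (main #10, dev #11); then revert (main #12, dev #12); then bump-deps (main #13, dev #13); then refactor-db (main #14, dev #14); then refactor-db (main #15, dev #15) — 10 commits in the same relative order in both. The LCS DP gives dp[16][17] = 10, so this is optimal.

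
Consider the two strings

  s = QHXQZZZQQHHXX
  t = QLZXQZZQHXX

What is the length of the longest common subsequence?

9

Pick Q [1,1]; then X [3,4]; then Q [4,5]; then Z [6,6]; then Z [7,7]; then Q [9,8]; then H [11,9]; then X [12,10]; then X [13,11]; all 9 characters appear in both, in order. dp[13][11] = 9 confirms this is the maximum.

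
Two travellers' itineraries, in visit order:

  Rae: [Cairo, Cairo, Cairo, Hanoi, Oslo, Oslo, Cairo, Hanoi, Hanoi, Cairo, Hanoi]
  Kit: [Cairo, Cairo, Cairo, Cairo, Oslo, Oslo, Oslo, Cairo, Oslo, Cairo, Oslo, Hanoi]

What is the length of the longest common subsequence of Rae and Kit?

8

Taking Cairo [1,2]; then Cairo [2,3]; then Cairo [3,4]; then Oslo [5,6]; then Oslo [6,7]; then Cairo [7,8]; then Cairo [10,10]; then Hanoi [11,12] gives a common subsequence of length 8. Since dp[11][12] = 8, nothing longer is possible.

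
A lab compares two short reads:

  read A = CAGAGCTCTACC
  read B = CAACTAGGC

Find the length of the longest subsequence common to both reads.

7

One common subsequence of length 7: C [1,1] → A [2,2] → A [4,3] → C [8,4] → T [9,5] → A [10,6] → C [12,9], and the DP table's final entry dp[12][9] is also 7, so no common subsequence is longer.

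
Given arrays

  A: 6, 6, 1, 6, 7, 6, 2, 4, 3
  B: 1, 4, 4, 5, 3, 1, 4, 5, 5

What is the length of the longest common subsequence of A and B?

3

Pick 1 at A[3]=B[1], then 4 at A[8]=B[3], then 3 at A[9]=B[5]; all 3 values appear in both, in order. The LCS DP gives dp[9][9] = 3, so this is optimal.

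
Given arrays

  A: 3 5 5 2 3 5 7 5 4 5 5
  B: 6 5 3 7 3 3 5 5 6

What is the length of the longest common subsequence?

5

Taking 5 (A #3, B #2); then 3 (A #5, B #3); then 7 (A #7, B #4); then 5 (A #8, B #7); then 5 (A #10, B #8) gives a common subsequence of length 5. Since dp[11][9] = 5, nothing longer is possible.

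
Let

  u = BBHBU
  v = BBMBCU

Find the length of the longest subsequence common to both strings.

4

Let dp[i][j] be the LCS length of the first i characters of u and the first j characters of v. dp[i][j] = dp[i-1][j-1]+1 when the i-th and j-th characters match, else max(dp[i-1][j], dp[i][j-1]).
    ·  B  B  M  B  C  U
 ·  0  0  0  0  0  0  0
 B  0  1  1  1  1  1  1
 B  0  1  2  2  2  2  2
 H  0  1  2  2  2  2  2
 B  0  1  2  2  3  3  3
 U  0  1  2  2  3  3  4
dp[5][6] = 4. One LCS (by backtracking along matches): BBBU.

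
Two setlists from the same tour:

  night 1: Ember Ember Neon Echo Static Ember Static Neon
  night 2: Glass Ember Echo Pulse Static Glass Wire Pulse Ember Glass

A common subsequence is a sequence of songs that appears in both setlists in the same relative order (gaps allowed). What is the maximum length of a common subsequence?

Pick Ember at night 1[2]=night 2[2], then Echo at night 1[4]=night 2[3], then Static at night 1[5]=night 2[5], then Ember at night 1[6]=night 2[9]; all 4 songs appear in both, in order. Since dp[8][10] = 4, nothing longer is possible.

4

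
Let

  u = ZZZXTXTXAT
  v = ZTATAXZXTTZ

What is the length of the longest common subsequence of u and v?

Pick Z at u[1]=v[1], Z at u[3]=v[7], X at u[4]=v[8], T at u[5]=v[9], T at u[7]=v[10]; all 5 characters appear in both, in order, and the DP table's final entry dp[10][11] is also 5, so no common subsequence is longer.

5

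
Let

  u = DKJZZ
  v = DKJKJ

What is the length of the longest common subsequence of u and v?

3

Pick D (u #1, v #1), then K (u #2, v #4), then J (u #3, v #5); all 3 characters appear in both, in order. The LCS DP gives dp[5][5] = 3, so this is optimal.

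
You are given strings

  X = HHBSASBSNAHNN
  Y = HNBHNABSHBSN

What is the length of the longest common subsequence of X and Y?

One common subsequence of length 7: H (X #1, Y #1), then H (X #2, Y #4), then B (X #3, Y #7), then S (X #4, Y #8), then B (X #7, Y #10), then S (X #8, Y #11), then N (X #13, Y #12). The LCS DP gives dp[13][12] = 7, so this is optimal.

7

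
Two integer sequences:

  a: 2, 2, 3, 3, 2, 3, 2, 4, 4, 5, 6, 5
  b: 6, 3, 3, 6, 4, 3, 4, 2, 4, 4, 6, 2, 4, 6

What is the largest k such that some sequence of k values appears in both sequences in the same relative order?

Taking 3 (a #3, b #2) → 3 (a #4, b #3) → 3 (a #6, b #6) → 2 (a #7, b #8) → 4 (a #8, b #10) → 4 (a #9, b #13) → 6 (a #11, b #14) gives a common subsequence of length 7. Since dp[12][14] = 7, nothing longer is possible.

7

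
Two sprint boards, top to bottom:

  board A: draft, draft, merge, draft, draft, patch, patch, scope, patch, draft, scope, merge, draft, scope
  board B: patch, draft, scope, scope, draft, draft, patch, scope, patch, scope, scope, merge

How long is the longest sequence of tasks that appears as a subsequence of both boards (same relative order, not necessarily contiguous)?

8

Taking draft (board A #1, board B #2) → draft (board A #4, board B #5) → draft (board A #5, board B #6) → patch (board A #6, board B #7) → patch (board A #7, board B #9) → scope (board A #8, board B #10) → scope (board A #11, board B #11) → merge (board A #12, board B #12) gives a common subsequence of length 8, and the DP table's final entry dp[14][12] is also 8, so no common subsequence is longer.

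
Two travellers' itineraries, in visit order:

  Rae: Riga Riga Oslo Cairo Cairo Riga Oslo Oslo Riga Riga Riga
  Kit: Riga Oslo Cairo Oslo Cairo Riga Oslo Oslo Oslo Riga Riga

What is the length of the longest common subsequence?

9

Taking Riga (Rae #2, Kit #1), then Oslo (Rae #3, Kit #2), then Cairo (Rae #4, Kit #3), then Cairo (Rae #5, Kit #5), then Riga (Rae #6, Kit #6), then Oslo (Rae #7, Kit #8), then Oslo (Rae #8, Kit #9), then Riga (Rae #10, Kit #10), then Riga (Rae #11, Kit #11) gives a common subsequence of length 9. The LCS DP gives dp[11][11] = 9, so this is optimal.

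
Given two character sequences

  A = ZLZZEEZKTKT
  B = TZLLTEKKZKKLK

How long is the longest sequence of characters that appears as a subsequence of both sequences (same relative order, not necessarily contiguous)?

6

Match Z at A[1]=B[2], then L at A[2]=B[4], then E at A[5]=B[6], then Z at A[7]=B[9], then K at A[8]=B[11], then K at A[10]=B[13] — 6 characters in the same relative order in both. The LCS DP gives dp[11][13] = 6, so this is optimal.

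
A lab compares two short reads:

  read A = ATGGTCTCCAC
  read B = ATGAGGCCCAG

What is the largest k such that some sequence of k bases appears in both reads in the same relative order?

Let dp[i][j] be the LCS length of the first i bases of read A and the first j bases of read B. dp[i][j] = dp[i-1][j-1]+1 when the i-th and j-th bases match, else max(dp[i-1][j], dp[i][j-1]).
    ·  A  T  G  A  G  G  C  C  C  A  G
 ·  0  0  0  0  0  0  0  0  0  0  0  0
 A  0  1  1  1  1  1  1  1  1  1  1  1
 T  0  1  2  2  2  2  2  2  2  2  2  2
 G  0  1  2  3  3  3  3  3  3  3  3  3
 G  0  1  2  3  3  4  4  4  4  4  4  4
 T  0  1  2  3  3  4  4  4  4  4  4  4
 C  0  1  2  3  3  4  4  5  5  5  5  5
 T  0  1  2  3  3  4  4  5  5  5  5  5
 C  0  1  2  3  3  4  4  5  6  6  6  6
 C  0  1  2  3  3  4  4  5  6  7  7  7
 A  0  1  2  3  4  4  4  5  6  7  8  8
 C  0  1  2  3  4  4  4  5  6  7  8  8
dp[11][11] = 8. One LCS (by backtracking along matches): ATGGCCCA.

8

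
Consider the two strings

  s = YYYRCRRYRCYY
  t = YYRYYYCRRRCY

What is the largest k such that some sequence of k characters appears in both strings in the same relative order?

9

One common subsequence of length 9: Y at s[1]=t[4] → Y at s[2]=t[5] → Y at s[3]=t[6] → C at s[5]=t[7] → R at s[6]=t[8] → R at s[7]=t[9] → R at s[9]=t[10] → C at s[10]=t[11] → Y at s[12]=t[12]. dp[12][12] = 9 confirms this is the maximum.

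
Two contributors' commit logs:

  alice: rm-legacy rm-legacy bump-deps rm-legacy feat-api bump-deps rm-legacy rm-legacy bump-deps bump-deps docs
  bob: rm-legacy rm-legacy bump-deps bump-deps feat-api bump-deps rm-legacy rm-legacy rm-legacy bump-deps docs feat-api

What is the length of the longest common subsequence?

Match rm-legacy at alice[1]=bob[1]; then rm-legacy at alice[2]=bob[2]; then bump-deps at alice[3]=bob[4]; then feat-api at alice[5]=bob[5]; then bump-deps at alice[6]=bob[6]; then rm-legacy at alice[7]=bob[8]; then rm-legacy at alice[8]=bob[9]; then bump-deps at alice[10]=bob[10]; then docs at alice[11]=bob[11] — 9 commits in the same relative order in both. The LCS DP gives dp[11][12] = 9, so this is optimal.

9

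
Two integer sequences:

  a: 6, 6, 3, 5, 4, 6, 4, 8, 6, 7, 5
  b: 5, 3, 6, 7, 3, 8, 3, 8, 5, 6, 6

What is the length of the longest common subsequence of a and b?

Match 6 [1,3], then 3 [3,7], then 5 [4,9], then 6 [6,10], then 6 [9,11] — 5 values in the same relative order in both. dp[11][11] = 5 confirms this is the maximum.

5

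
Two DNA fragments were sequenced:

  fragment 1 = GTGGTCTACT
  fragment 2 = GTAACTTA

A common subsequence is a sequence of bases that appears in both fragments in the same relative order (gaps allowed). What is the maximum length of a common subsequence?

One common subsequence of length 5: G at fragment 1[1]=fragment 2[1], then T at fragment 1[2]=fragment 2[2], then T at fragment 1[5]=fragment 2[6], then T at fragment 1[7]=fragment 2[7], then A at fragment 1[8]=fragment 2[8]. dp[10][8] = 5 confirms this is the maximum.

5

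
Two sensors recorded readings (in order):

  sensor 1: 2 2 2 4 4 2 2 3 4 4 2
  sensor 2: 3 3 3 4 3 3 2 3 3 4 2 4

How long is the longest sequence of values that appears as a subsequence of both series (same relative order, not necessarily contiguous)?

5

Let dp[i][j] be the LCS length of the first i values of sensor 1 and the first j values of sensor 2. dp[i][j] = dp[i-1][j-1]+1 when the i-th and j-th values match, else max(dp[i-1][j], dp[i][j-1]).
    ·  3  3  3  4  3  3  2  3  3  4  2  4
 ·  0  0  0  0  0  0  0  0  0  0  0  0  0
 2  0  0  0  0  0  0  0  1  1  1  1  1  1
 2  0  0  0  0  0  0  0  1  1  1  1  2  2
 2  0  0  0  0  0  0  0  1  1  1  1  2  2
 4  0  0  0  0  1  1  1  1  1  1  2  2  3
 4  0  0  0  0  1  1  1  1  1  1  2  2  3
 2  0  0  0  0  1  1  1  2  2  2  2  3  3
 2  0  0  0  0  1  1  1  2  2  2  2  3  3
 3  0  1  1  1  1  2  2  2  3  3  3  3  3
 4  0  1  1  1  2  2  2  2  3  3  4  4  4
 4  0  1  1  1  2  2  2  2  3  3  4  4  5
 2  0  1  1  1  2  2  2  3  3  3  4  5  5
dp[11][12] = 5. One LCS (by backtracking along matches): 4, 2, 3, 4, 4.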